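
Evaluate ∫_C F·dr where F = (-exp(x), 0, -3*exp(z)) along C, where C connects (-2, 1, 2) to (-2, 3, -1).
-(3 - 3*exp(3))*exp(-1)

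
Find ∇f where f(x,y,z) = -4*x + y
(-4, 1, 0)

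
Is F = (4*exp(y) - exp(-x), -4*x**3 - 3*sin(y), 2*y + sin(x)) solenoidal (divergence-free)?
No, ∇·F = -3*cos(y) + exp(-x)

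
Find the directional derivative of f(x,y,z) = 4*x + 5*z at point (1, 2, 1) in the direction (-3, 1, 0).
-6*sqrt(10)/5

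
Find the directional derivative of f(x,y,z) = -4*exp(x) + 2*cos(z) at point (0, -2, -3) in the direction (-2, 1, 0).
8*sqrt(5)/5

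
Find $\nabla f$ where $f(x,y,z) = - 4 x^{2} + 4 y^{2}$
(-8*x, 8*y, 0)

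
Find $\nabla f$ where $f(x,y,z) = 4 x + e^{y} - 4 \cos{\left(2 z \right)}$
(4, exp(y), 8*sin(2*z))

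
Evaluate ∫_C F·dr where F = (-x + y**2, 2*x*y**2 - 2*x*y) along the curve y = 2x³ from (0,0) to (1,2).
101/70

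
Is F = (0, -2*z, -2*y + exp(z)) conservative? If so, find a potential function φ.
Yes, F is conservative. φ = -2*y*z + exp(z)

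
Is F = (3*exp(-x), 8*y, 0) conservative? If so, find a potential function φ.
Yes, F is conservative. φ = 4*y**2 - 3*exp(-x)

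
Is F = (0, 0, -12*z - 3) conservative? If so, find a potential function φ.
Yes, F is conservative. φ = 3*z*(-2*z - 1)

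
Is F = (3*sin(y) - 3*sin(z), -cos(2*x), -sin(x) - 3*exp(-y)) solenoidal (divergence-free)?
Yes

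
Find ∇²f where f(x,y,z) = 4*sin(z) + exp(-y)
-4*sin(z) + exp(-y)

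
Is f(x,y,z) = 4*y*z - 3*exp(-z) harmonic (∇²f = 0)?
No, ∇²f = -3*exp(-z)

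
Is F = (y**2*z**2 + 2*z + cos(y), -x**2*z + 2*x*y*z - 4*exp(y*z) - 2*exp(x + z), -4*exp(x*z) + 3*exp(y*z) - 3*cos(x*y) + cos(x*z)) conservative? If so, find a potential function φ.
No, ∇×F = (x**2 - 2*x*y + 3*x*sin(x*y) + 4*y*exp(y*z) + 3*z*exp(y*z) + 2*exp(x + z), 2*y**2*z - 3*y*sin(x*y) + 4*z*exp(x*z) + z*sin(x*z) + 2, -2*x*z - 2*y*z**2 + 2*y*z - 2*exp(x + z) + sin(y)) ≠ 0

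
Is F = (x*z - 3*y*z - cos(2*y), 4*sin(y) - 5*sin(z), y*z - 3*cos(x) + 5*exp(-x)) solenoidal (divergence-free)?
No, ∇·F = y + z + 4*cos(y)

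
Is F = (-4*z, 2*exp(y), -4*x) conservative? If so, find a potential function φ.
Yes, F is conservative. φ = -4*x*z + 2*exp(y)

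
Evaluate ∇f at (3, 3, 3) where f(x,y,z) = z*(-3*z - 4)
(0, 0, -22)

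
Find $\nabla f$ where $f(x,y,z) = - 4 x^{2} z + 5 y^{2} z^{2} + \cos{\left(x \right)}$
(-8*x*z - sin(x), 10*y*z**2, -4*x**2 + 10*y**2*z)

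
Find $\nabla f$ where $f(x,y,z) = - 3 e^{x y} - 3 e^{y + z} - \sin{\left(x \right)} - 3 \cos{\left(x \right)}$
(-3*y*exp(x*y) + 3*sin(x) - cos(x), -3*x*exp(x*y) - 3*exp(y + z), -3*exp(y + z))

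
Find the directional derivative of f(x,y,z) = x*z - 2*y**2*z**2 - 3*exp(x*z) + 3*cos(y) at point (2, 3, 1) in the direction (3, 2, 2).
-sqrt(17)*(6*sin(3) + 89 + 21*exp(2))/17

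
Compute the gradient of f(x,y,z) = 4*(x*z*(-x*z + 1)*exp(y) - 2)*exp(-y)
(4*z*(-2*x*z + 1), 8*exp(-y), 4*x*(-2*x*z + 1))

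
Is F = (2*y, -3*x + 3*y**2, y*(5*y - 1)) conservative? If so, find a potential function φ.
No, ∇×F = (10*y - 1, 0, -5) ≠ 0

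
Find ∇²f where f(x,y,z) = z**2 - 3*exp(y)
2 - 3*exp(y)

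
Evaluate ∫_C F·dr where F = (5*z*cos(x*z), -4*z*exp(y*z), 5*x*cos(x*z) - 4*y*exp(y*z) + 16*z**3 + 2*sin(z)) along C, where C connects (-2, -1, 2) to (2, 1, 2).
-8*sinh(2) + 10*sin(4)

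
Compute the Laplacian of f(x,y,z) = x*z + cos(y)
-cos(y)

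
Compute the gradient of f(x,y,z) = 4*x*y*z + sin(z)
(4*y*z, 4*x*z, 4*x*y + cos(z))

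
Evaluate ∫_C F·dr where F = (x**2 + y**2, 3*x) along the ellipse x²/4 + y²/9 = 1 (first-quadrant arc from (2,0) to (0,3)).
-44/3 + 9*pi/2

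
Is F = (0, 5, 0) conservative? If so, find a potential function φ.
Yes, F is conservative. φ = 5*y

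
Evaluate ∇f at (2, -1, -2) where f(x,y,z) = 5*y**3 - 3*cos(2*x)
(6*sin(4), 15, 0)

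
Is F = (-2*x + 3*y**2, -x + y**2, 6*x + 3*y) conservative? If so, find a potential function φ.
No, ∇×F = (3, -6, -6*y - 1) ≠ 0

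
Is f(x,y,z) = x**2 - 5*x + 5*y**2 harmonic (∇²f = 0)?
No, ∇²f = 12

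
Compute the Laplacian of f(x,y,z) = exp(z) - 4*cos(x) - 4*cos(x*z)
4*x**2*cos(x*z) + 4*z**2*cos(x*z) + exp(z) + 4*cos(x)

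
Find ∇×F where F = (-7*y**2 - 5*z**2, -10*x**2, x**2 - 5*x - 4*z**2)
(0, -2*x - 10*z + 5, -20*x + 14*y)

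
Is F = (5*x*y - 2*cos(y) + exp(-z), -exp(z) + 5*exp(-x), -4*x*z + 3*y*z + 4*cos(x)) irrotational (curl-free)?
No, ∇×F = (3*z + exp(z), 4*z + 4*sin(x) - exp(-z), -5*x - 2*sin(y) - 5*exp(-x))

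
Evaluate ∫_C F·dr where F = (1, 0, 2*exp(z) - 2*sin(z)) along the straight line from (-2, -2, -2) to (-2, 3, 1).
2*(-1 + (-cos(2) + cos(1) + E)*exp(2))*exp(-2)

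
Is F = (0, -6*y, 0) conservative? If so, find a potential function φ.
Yes, F is conservative. φ = -3*y**2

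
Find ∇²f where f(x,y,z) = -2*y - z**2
-2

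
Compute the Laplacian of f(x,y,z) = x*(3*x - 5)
6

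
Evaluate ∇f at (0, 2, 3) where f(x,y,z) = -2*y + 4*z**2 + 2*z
(0, -2, 26)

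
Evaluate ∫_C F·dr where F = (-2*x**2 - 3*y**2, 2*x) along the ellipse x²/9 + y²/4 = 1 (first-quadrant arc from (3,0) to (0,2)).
3*pi + 42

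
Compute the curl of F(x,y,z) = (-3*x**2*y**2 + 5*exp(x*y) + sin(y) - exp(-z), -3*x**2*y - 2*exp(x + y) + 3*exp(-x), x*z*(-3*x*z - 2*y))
(-2*x*z, 6*x*z**2 + 2*y*z + exp(-z), 6*x**2*y - 6*x*y - 5*x*exp(x*y) - 2*exp(x + y) - cos(y) - 3*exp(-x))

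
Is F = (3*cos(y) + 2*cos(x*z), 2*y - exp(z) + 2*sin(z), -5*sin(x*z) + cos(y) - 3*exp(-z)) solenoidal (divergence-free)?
No, ∇·F = -5*x*cos(x*z) - 2*z*sin(x*z) + 2 + 3*exp(-z)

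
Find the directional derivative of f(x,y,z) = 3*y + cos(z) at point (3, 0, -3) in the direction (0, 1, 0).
3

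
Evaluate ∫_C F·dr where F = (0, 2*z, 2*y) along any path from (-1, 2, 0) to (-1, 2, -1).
-4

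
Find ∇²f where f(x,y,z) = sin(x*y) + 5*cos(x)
-x**2*sin(x*y) - y**2*sin(x*y) - 5*cos(x)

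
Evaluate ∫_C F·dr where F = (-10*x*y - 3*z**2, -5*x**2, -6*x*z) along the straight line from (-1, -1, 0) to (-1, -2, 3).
32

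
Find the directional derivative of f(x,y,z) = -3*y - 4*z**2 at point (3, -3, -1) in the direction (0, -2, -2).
-5*sqrt(2)/2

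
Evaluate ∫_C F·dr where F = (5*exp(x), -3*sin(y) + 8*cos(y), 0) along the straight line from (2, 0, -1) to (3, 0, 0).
-5*(1 - E)*exp(2)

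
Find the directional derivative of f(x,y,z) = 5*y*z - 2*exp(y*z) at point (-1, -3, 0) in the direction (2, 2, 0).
0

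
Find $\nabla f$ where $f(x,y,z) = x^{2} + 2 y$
(2*x, 2, 0)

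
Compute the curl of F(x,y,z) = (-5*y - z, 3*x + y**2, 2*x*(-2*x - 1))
(0, 8*x + 1, 8)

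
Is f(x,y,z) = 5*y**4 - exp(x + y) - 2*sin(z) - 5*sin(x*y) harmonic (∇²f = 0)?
No, ∇²f = 5*x**2*sin(x*y) + 5*y**2*sin(x*y) + 60*y**2 - 2*exp(x + y) + 2*sin(z)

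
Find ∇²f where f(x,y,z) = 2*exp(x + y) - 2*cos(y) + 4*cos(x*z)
-4*x**2*cos(x*z) - 4*z**2*cos(x*z) + 4*exp(x + y) + 2*cos(y)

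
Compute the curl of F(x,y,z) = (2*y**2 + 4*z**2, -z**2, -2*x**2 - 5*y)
(2*z - 5, 4*x + 8*z, -4*y)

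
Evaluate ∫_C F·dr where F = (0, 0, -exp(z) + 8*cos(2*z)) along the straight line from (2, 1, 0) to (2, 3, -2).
-exp(-2) + 1 - 4*sin(4)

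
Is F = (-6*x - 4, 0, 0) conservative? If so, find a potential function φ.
Yes, F is conservative. φ = x*(-3*x - 4)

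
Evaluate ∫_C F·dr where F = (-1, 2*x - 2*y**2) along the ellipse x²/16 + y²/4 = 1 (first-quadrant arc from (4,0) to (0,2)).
-4/3 + 4*pi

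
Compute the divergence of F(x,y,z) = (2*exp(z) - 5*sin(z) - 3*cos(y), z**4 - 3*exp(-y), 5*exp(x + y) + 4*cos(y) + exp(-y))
3*exp(-y)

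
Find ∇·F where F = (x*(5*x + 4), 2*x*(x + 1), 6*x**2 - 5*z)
10*x - 1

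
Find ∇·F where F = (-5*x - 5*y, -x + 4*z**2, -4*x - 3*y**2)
-5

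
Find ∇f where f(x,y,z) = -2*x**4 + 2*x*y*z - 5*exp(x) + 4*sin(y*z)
(-8*x**3 + 2*y*z - 5*exp(x), 2*z*(x + 2*cos(y*z)), 2*y*(x + 2*cos(y*z)))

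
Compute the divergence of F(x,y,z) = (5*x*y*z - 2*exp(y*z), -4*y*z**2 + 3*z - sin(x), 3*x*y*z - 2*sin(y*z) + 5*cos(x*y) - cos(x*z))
3*x*y + x*sin(x*z) + 5*y*z - 2*y*cos(y*z) - 4*z**2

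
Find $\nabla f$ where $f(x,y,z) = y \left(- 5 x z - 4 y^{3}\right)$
(-5*y*z, -5*x*z - 16*y**3, -5*x*y)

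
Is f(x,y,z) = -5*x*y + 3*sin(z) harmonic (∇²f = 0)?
No, ∇²f = -3*sin(z)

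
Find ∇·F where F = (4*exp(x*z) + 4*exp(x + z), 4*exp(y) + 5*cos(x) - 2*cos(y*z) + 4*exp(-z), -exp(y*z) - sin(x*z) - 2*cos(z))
-x*cos(x*z) - y*exp(y*z) + 4*z*exp(x*z) + 2*z*sin(y*z) + 4*exp(y) + 4*exp(x + z) + 2*sin(z)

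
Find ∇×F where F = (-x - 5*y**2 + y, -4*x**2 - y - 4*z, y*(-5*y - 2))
(2 - 10*y, 0, -8*x + 10*y - 1)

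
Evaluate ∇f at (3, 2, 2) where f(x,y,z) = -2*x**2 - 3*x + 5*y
(-15, 5, 0)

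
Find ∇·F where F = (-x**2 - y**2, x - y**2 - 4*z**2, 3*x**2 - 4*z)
-2*x - 2*y - 4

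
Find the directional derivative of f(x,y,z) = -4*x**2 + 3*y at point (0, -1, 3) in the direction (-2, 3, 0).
9*sqrt(13)/13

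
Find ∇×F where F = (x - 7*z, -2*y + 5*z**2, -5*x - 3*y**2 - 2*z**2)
(-6*y - 10*z, -2, 0)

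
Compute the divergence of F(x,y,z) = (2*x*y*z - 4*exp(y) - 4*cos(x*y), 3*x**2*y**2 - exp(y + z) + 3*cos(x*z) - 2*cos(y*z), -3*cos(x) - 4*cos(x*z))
6*x**2*y + 4*x*sin(x*z) + 2*y*z + 4*y*sin(x*y) + 2*z*sin(y*z) - exp(y + z)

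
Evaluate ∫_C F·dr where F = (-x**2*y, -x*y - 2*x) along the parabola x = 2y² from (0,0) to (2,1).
-173/42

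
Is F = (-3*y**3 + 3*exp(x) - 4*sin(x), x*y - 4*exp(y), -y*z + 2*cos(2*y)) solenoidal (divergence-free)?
No, ∇·F = x - y + 3*exp(x) - 4*exp(y) - 4*cos(x)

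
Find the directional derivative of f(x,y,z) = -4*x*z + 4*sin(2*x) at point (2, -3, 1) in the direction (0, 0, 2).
-8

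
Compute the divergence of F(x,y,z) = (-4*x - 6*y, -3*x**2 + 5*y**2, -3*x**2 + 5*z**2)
10*y + 10*z - 4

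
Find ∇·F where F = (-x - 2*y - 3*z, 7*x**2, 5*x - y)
-1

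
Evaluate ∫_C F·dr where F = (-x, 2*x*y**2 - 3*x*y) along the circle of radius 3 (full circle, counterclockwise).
81*pi/2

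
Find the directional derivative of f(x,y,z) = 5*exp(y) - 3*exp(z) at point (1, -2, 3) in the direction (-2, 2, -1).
(10/3 + exp(5))*exp(-2)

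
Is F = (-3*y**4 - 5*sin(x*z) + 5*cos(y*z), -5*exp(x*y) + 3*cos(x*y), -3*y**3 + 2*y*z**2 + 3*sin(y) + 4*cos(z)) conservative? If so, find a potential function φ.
No, ∇×F = (-9*y**2 + 2*z**2 + 3*cos(y), -5*x*cos(x*z) - 5*y*sin(y*z), 12*y**3 - 5*y*exp(x*y) - 3*y*sin(x*y) + 5*z*sin(y*z)) ≠ 0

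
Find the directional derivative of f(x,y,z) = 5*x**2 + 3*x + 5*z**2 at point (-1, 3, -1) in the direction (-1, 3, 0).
7*sqrt(10)/10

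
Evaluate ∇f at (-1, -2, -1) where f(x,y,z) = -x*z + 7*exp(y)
(1, 7*exp(-2), 1)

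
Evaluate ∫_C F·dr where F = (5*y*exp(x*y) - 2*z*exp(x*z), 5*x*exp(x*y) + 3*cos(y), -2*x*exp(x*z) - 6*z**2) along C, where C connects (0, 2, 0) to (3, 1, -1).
-3*sin(2) - 1 - 2*exp(-3) + 3*sin(1) + 5*exp(3)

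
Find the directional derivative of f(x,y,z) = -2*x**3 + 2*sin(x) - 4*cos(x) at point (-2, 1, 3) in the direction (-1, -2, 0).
2*sqrt(5)*(-cos(2) + 2*sin(2) + 12)/5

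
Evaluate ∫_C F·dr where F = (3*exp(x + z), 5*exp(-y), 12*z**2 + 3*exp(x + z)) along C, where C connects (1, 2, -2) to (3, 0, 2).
-3*exp(-1) + 5*exp(-2) + 59 + 3*exp(5)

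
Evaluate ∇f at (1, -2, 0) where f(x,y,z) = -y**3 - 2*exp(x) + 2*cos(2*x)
(-2*E - 4*sin(2), -12, 0)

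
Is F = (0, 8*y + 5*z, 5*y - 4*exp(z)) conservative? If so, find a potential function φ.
Yes, F is conservative. φ = 4*y**2 + 5*y*z - 4*exp(z)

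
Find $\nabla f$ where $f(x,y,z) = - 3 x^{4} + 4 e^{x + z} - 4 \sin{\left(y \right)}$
(-12*x**3 + 4*exp(x + z), -4*cos(y), 4*exp(x + z))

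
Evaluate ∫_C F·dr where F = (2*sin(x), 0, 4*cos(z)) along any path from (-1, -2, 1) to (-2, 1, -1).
-8*sin(1) - 2*cos(2) + 2*cos(1)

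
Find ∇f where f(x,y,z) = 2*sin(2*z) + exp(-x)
(-exp(-x), 0, 4*cos(2*z))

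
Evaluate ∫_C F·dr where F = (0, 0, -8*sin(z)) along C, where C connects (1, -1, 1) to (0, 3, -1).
0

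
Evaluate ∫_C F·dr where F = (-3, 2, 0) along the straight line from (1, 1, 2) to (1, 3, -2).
4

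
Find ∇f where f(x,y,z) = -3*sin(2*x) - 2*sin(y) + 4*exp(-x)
(-6*cos(2*x) - 4*exp(-x), -2*cos(y), 0)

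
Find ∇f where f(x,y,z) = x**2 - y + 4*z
(2*x, -1, 4)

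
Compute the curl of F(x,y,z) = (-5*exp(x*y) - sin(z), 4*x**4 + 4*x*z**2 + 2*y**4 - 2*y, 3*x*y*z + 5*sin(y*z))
(5*z*(-x + cos(y*z)), -3*y*z - cos(z), 16*x**3 + 5*x*exp(x*y) + 4*z**2)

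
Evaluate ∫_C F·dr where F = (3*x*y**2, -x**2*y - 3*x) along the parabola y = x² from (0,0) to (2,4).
-16/3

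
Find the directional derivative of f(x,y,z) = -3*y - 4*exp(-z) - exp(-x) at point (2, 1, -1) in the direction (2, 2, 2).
sqrt(3)*(1 + (-3 + 4*E)*exp(2))*exp(-2)/3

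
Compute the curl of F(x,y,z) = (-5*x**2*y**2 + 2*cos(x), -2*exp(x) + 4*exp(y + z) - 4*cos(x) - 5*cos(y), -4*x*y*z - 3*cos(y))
(-4*x*z - 4*exp(y + z) + 3*sin(y), 4*y*z, 10*x**2*y - 2*exp(x) + 4*sin(x))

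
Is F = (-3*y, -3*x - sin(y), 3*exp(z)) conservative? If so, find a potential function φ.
Yes, F is conservative. φ = -3*x*y + 3*exp(z) + cos(y)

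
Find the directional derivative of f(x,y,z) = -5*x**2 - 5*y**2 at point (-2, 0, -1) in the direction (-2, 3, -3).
-20*sqrt(22)/11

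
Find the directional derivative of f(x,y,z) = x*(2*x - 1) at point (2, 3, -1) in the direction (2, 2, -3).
14*sqrt(17)/17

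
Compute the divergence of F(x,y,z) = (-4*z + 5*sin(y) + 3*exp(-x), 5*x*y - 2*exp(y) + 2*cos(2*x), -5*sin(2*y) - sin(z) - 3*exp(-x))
5*x - 2*exp(y) - cos(z) - 3*exp(-x)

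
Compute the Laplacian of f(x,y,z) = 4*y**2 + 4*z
8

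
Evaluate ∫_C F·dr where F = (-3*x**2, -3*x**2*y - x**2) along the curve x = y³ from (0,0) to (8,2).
-4384/7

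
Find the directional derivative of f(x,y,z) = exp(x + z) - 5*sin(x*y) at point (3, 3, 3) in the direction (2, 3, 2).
sqrt(17)*(-75*cos(9) + 4*exp(6))/17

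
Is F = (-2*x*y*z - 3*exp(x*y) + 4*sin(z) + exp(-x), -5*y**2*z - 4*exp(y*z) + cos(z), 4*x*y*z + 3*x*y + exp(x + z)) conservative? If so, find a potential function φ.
No, ∇×F = (4*x*z + 3*x + 5*y**2 + 4*y*exp(y*z) + sin(z), -2*x*y - 4*y*z - 3*y - exp(x + z) + 4*cos(z), x*(2*z + 3*exp(x*y))) ≠ 0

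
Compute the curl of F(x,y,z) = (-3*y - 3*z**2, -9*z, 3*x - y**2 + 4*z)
(9 - 2*y, -6*z - 3, 3)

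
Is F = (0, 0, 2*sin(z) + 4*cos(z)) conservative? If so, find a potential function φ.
Yes, F is conservative. φ = 4*sin(z) - 2*cos(z)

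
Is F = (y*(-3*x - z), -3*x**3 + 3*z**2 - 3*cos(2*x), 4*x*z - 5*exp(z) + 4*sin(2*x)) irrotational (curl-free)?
No, ∇×F = (-6*z, -y - 4*z - 8*cos(2*x), -9*x**2 + 3*x + z + 6*sin(2*x))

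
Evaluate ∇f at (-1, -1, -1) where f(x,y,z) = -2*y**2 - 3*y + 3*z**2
(0, 1, -6)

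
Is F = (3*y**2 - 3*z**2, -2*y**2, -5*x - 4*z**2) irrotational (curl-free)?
No, ∇×F = (0, 5 - 6*z, -6*y)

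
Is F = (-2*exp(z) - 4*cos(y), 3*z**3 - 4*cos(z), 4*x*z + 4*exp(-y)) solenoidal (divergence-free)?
No, ∇·F = 4*x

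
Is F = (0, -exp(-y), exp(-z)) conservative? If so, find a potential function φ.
Yes, F is conservative. φ = -exp(-z) + exp(-y)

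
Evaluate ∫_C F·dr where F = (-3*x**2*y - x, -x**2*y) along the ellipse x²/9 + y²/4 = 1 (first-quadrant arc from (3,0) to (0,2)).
-9/2 + 81*pi/8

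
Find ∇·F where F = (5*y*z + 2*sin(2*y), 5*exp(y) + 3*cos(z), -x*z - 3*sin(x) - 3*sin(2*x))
-x + 5*exp(y)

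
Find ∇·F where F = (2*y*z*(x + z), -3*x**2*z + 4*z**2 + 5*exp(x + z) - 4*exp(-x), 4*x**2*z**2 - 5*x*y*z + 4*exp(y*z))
8*x**2*z - 5*x*y + 2*y*z + 4*y*exp(y*z)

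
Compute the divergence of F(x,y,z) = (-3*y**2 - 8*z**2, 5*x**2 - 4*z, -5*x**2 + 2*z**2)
4*z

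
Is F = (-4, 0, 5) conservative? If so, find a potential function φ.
Yes, F is conservative. φ = -4*x + 5*z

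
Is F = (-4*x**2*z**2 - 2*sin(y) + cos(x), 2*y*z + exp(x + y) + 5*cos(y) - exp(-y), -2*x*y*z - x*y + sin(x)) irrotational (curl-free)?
No, ∇×F = (-2*x*z - x - 2*y, -8*x**2*z + 2*y*z + y - cos(x), exp(x + y) + 2*cos(y))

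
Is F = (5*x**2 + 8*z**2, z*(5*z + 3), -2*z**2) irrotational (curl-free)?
No, ∇×F = (-10*z - 3, 16*z, 0)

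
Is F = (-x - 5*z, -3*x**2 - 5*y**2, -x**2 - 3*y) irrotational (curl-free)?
No, ∇×F = (-3, 2*x - 5, -6*x)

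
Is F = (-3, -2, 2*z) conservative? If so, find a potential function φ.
Yes, F is conservative. φ = -3*x - 2*y + z**2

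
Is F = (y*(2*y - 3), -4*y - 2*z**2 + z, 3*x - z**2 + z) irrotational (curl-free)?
No, ∇×F = (4*z - 1, -3, 3 - 4*y)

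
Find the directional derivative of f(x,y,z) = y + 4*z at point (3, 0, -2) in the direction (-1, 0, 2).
8*sqrt(5)/5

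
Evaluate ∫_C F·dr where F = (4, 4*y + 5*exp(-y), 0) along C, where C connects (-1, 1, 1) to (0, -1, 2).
4 - 10*sinh(1)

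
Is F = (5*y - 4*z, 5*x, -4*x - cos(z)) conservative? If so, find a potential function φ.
Yes, F is conservative. φ = 5*x*y - 4*x*z - sin(z)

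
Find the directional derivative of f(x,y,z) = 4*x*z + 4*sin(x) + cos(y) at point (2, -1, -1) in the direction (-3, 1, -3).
sqrt(19)*(-12 + sin(1) - 12*cos(2))/19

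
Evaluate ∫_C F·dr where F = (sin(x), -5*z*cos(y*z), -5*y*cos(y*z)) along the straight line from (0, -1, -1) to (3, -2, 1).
-cos(3) + 1 + 5*sin(1) + 5*sin(2)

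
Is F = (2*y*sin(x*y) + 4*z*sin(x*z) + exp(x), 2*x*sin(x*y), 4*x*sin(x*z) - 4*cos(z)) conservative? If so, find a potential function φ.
Yes, F is conservative. φ = exp(x) - 4*sin(z) - 2*cos(x*y) - 4*cos(x*z)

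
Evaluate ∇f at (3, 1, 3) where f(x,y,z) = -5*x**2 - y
(-30, -1, 0)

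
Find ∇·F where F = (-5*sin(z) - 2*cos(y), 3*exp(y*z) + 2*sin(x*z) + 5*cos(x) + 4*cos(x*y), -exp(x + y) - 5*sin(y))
-4*x*sin(x*y) + 3*z*exp(y*z)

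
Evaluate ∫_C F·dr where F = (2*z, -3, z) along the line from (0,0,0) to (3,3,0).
-9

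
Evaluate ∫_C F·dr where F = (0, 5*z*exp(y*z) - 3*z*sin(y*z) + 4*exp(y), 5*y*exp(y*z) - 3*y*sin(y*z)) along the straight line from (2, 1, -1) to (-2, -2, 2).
-4*E + 3*cos(4) - 5*exp(-1) - 3*cos(1) + 5*exp(-4) + 4*exp(-2)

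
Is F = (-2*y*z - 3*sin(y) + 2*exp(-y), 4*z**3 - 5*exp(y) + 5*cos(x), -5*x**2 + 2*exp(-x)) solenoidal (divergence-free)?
No, ∇·F = -5*exp(y)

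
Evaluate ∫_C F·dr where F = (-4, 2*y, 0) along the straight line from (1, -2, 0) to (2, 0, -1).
-8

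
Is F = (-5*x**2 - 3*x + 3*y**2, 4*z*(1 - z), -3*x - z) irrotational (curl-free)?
No, ∇×F = (8*z - 4, 3, -6*y)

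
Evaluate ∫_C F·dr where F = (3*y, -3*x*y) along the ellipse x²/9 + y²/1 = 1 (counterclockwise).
-9*pi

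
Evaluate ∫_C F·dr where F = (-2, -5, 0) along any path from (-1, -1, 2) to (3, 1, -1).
-18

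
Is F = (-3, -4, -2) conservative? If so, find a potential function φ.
Yes, F is conservative. φ = -3*x - 4*y - 2*z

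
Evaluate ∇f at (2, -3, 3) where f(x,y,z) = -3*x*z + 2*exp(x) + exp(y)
(-9 + 2*exp(2), exp(-3), -6)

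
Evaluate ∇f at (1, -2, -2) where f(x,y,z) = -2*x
(-2, 0, 0)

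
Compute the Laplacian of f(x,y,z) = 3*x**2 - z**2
4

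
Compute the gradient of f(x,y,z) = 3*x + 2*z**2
(3, 0, 4*z)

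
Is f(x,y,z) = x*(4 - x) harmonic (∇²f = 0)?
No, ∇²f = -2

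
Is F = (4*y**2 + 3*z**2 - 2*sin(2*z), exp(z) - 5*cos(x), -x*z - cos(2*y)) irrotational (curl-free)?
No, ∇×F = (-exp(z) + 2*sin(2*y), 7*z - 4*cos(2*z), -8*y + 5*sin(x))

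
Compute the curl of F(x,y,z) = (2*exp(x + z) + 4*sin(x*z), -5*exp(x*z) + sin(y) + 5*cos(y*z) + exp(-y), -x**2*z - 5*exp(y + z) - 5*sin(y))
(5*x*exp(x*z) + 5*y*sin(y*z) - 5*exp(y + z) - 5*cos(y), 2*x*z + 4*x*cos(x*z) + 2*exp(x + z), -5*z*exp(x*z))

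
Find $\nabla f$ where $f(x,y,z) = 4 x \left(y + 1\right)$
(4*y + 4, 4*x, 0)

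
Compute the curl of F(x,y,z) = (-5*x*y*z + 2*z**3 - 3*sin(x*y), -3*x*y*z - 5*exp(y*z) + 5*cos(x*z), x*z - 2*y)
(3*x*y + 5*x*sin(x*z) + 5*y*exp(y*z) - 2, -5*x*y + 6*z**2 - z, 5*x*z + 3*x*cos(x*y) - 3*y*z - 5*z*sin(x*z))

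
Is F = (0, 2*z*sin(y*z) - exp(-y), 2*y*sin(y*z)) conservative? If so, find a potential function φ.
Yes, F is conservative. φ = -2*cos(y*z) + exp(-y)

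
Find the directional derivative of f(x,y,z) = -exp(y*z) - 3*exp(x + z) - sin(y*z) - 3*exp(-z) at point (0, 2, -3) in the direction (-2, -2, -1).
-exp(3) - 4*cos(6)/3 - 4*exp(-6)/3 + 3*exp(-3)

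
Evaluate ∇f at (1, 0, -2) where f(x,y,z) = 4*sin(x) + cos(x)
(-sin(1) + 4*cos(1), 0, 0)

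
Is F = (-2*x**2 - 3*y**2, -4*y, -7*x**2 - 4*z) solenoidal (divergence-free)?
No, ∇·F = -4*x - 8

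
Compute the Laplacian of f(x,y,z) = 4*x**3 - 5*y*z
24*x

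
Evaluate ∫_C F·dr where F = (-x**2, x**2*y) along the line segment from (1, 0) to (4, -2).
-2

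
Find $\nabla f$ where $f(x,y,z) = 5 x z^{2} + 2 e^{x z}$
(z*(5*z + 2*exp(x*z)), 0, 2*x*(5*z + exp(x*z)))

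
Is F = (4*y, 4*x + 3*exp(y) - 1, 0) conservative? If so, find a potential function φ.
Yes, F is conservative. φ = 4*x*y - y + 3*exp(y)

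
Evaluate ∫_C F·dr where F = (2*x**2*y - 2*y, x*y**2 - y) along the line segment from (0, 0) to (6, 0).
0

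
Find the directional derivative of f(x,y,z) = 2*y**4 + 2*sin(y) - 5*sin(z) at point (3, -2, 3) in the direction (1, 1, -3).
sqrt(11)*(-64 + 15*cos(3) + 2*cos(2))/11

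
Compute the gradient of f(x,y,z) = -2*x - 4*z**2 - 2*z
(-2, 0, -8*z - 2)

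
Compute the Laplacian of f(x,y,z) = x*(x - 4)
2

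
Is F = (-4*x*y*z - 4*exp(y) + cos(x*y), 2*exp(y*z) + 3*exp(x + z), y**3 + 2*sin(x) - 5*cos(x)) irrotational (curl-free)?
No, ∇×F = (3*y**2 - 2*y*exp(y*z) - 3*exp(x + z), -4*x*y - 5*sin(x) - 2*cos(x), 4*x*z + x*sin(x*y) + 4*exp(y) + 3*exp(x + z))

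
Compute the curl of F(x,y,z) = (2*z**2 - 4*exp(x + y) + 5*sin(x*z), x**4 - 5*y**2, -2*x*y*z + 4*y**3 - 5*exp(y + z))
(-2*x*z + 12*y**2 - 5*exp(y + z), 5*x*cos(x*z) + 2*y*z + 4*z, 4*x**3 + 4*exp(x + y))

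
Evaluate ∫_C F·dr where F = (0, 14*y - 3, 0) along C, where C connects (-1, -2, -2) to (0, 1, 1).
-30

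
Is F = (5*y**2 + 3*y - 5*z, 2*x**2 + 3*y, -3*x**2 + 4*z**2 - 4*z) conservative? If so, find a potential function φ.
No, ∇×F = (0, 6*x - 5, 4*x - 10*y - 3) ≠ 0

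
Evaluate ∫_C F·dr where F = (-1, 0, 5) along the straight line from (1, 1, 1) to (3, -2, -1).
-12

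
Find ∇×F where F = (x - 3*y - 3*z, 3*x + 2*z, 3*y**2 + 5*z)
(6*y - 2, -3, 6)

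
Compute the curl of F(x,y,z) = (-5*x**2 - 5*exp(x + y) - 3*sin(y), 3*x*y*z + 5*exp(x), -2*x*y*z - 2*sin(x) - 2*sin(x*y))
(-x*(3*y + 2*z + 2*cos(x*y)), 2*y*z + 2*y*cos(x*y) + 2*cos(x), 3*y*z + 5*exp(x) + 5*exp(x + y) + 3*cos(y))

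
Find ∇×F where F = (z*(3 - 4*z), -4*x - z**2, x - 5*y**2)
(-10*y + 2*z, 2 - 8*z, -4)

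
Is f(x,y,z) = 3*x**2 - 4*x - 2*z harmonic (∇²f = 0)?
No, ∇²f = 6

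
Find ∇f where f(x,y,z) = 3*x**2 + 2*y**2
(6*x, 4*y, 0)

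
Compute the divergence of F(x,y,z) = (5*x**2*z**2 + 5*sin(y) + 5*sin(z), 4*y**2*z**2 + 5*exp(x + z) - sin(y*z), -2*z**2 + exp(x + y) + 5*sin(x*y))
z*(10*x*z + 8*y*z - cos(y*z) - 4)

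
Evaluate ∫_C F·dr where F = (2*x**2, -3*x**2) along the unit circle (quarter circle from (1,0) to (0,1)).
-8/3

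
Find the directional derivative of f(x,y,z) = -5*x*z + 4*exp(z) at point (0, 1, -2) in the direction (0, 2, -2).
-2*sqrt(2)*exp(-2)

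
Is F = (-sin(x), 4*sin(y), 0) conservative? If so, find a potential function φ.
Yes, F is conservative. φ = cos(x) - 4*cos(y)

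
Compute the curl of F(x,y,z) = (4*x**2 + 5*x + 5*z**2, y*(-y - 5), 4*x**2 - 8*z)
(0, -8*x + 10*z, 0)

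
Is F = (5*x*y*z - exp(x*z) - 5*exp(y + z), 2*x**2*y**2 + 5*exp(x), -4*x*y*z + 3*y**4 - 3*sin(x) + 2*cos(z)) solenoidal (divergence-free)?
No, ∇·F = 4*x**2*y - 4*x*y + 5*y*z - z*exp(x*z) - 2*sin(z)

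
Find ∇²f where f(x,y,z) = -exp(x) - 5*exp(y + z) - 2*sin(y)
-exp(x) - 10*exp(y + z) + 2*sin(y)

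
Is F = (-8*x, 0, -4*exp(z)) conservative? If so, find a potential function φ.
Yes, F is conservative. φ = -4*x**2 - 4*exp(z)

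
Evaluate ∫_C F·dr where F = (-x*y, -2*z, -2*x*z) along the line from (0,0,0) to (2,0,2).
-16/3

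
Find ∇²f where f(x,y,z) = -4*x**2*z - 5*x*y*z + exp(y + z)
-8*z + 2*exp(y + z)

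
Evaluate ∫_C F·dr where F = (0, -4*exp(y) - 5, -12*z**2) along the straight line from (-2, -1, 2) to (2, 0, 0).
4*exp(-1) + 23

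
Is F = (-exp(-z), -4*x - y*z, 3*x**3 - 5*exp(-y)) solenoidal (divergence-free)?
No, ∇·F = -z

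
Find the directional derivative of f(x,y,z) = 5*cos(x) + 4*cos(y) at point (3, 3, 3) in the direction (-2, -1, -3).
sqrt(14)*sin(3)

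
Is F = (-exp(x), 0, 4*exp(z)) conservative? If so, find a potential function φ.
Yes, F is conservative. φ = -exp(x) + 4*exp(z)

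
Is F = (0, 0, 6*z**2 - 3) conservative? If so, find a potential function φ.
Yes, F is conservative. φ = z*(2*z**2 - 3)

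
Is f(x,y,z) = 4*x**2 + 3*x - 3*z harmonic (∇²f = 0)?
No, ∇²f = 8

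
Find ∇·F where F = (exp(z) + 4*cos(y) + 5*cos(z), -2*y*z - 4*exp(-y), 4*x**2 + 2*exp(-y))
-2*z + 4*exp(-y)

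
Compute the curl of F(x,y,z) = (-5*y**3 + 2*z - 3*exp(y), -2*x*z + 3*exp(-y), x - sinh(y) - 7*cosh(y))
(2*x - 7*sinh(y) - cosh(y), 1, 15*y**2 - 2*z + 3*exp(y))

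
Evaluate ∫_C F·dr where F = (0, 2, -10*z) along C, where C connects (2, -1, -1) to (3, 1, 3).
-36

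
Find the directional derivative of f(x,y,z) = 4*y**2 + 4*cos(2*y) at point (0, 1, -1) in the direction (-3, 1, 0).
4*sqrt(10)*(1 - sin(2))/5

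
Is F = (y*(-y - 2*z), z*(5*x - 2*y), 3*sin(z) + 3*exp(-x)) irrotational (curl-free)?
No, ∇×F = (-5*x + 2*y, -2*y + 3*exp(-x), 2*y + 7*z)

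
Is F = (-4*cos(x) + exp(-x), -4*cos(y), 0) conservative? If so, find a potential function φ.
Yes, F is conservative. φ = -4*sin(x) - 4*sin(y) - exp(-x)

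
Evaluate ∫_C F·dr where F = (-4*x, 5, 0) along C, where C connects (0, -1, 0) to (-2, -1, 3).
-8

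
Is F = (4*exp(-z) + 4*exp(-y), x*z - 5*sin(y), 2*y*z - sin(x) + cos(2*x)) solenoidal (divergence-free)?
No, ∇·F = 2*y - 5*cos(y)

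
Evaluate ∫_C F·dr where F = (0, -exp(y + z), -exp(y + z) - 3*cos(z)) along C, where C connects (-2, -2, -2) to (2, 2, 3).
-exp(5) - 3*sin(2) - 3*sin(3) + exp(-4)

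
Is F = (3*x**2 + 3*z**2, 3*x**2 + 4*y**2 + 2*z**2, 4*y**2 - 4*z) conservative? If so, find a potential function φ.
No, ∇×F = (8*y - 4*z, 6*z, 6*x) ≠ 0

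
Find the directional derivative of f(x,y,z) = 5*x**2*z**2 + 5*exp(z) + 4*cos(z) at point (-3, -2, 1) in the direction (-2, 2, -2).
sqrt(3)*(-60 - 5*E + 4*sin(1))/3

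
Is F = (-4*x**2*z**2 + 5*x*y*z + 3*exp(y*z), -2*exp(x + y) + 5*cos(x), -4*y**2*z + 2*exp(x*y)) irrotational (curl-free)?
No, ∇×F = (2*x*exp(x*y) - 8*y*z, -8*x**2*z + 5*x*y - 2*y*exp(x*y) + 3*y*exp(y*z), -5*x*z - 3*z*exp(y*z) - 2*exp(x + y) - 5*sin(x))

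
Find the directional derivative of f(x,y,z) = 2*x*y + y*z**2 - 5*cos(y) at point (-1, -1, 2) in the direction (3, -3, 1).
sqrt(19)*(-16 + 15*sin(1))/19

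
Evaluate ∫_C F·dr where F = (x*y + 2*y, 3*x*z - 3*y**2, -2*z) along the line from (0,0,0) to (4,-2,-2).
4/3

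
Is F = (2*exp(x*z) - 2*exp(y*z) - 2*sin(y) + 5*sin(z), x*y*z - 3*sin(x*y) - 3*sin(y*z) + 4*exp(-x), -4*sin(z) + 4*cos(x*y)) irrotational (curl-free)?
No, ∇×F = (-x*y - 4*x*sin(x*y) + 3*y*cos(y*z), 2*x*exp(x*z) - 2*y*exp(y*z) + 4*y*sin(x*y) + 5*cos(z), y*z - 3*y*cos(x*y) + 2*z*exp(y*z) + 2*cos(y) - 4*exp(-x))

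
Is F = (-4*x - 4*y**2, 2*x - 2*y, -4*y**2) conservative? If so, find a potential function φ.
No, ∇×F = (-8*y, 0, 8*y + 2) ≠ 0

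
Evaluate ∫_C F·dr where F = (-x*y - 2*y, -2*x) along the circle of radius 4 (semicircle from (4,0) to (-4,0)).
0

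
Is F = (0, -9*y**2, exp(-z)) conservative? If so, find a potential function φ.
Yes, F is conservative. φ = -3*y**3 - exp(-z)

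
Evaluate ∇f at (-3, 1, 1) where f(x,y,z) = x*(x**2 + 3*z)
(30, 0, -9)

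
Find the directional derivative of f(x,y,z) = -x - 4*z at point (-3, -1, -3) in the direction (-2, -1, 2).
-2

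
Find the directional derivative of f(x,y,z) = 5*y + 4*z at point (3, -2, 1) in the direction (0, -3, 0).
-5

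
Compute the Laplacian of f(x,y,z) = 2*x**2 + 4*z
4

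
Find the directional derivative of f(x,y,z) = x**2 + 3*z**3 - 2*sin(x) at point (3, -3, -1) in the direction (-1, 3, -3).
sqrt(19)*(-33 + 2*cos(3))/19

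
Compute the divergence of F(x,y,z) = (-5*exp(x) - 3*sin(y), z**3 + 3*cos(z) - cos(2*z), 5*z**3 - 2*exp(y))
15*z**2 - 5*exp(x)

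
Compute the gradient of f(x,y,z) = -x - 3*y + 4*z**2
(-1, -3, 8*z)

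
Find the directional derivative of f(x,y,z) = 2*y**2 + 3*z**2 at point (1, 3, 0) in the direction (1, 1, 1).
4*sqrt(3)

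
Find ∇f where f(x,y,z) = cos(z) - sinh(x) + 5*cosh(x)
(5*sinh(x) - cosh(x), 0, -sin(z))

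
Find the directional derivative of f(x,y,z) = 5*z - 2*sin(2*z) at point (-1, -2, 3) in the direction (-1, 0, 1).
sqrt(2)*(5 - 4*cos(6))/2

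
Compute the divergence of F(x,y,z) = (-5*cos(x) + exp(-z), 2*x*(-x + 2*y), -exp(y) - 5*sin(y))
4*x + 5*sin(x)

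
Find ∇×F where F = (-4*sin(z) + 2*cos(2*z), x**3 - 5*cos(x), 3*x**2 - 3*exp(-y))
(3*exp(-y), -6*x - 4*sin(2*z) - 4*cos(z), 3*x**2 + 5*sin(x))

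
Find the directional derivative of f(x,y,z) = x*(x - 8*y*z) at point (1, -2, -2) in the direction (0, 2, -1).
16*sqrt(5)/5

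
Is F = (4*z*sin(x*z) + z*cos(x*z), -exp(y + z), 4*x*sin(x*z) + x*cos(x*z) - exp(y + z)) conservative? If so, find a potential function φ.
Yes, F is conservative. φ = -exp(y + z) + sin(x*z) - 4*cos(x*z)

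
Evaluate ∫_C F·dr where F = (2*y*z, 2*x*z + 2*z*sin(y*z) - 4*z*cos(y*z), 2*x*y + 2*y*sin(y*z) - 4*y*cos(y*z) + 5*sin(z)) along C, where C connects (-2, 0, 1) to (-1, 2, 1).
-4*sin(2) - 2 - 2*cos(2)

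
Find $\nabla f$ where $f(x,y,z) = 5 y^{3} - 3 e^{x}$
(-3*exp(x), 15*y**2, 0)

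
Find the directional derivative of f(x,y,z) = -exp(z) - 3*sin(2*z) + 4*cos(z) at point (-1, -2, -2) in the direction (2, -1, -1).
sqrt(6)*(2*(3*cos(4) - 2*sin(2))*exp(2) + 1)*exp(-2)/6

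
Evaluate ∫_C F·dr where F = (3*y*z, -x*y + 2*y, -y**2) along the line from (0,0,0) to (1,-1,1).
-2/3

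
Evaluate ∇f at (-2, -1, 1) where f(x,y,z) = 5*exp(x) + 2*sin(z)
(5*exp(-2), 0, 2*cos(1))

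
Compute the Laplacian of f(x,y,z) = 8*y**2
16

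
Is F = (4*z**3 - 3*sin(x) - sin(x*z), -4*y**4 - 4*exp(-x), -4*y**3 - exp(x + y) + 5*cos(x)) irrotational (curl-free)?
No, ∇×F = (-12*y**2 - exp(x + y), -x*cos(x*z) + 12*z**2 + exp(x + y) + 5*sin(x), 4*exp(-x))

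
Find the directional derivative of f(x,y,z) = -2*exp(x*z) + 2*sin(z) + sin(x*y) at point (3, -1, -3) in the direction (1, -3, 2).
-3*sqrt(14)*(exp(9)*cos(3) + 1)*exp(-9)/7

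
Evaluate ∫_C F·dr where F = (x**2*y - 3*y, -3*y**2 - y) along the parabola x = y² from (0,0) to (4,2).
74/7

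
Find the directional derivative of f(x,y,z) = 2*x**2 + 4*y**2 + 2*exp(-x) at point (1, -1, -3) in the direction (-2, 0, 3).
4*sqrt(13)*(1 - 2*E)*exp(-1)/13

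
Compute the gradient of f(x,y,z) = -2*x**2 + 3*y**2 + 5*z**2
(-4*x, 6*y, 10*z)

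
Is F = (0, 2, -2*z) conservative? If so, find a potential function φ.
Yes, F is conservative. φ = 2*y - z**2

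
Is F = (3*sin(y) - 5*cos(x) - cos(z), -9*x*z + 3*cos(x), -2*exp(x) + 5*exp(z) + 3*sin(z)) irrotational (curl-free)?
No, ∇×F = (9*x, 2*exp(x) + sin(z), -9*z - 3*sin(x) - 3*cos(y))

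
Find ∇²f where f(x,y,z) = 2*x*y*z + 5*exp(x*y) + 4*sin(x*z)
5*x**2*exp(x*y) - 4*x**2*sin(x*z) + 5*y**2*exp(x*y) - 4*z**2*sin(x*z)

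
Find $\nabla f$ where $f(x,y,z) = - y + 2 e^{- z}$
(0, -1, -2*exp(-z))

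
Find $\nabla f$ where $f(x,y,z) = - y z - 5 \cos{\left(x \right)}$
(5*sin(x), -z, -y)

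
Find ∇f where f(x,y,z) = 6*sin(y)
(0, 6*cos(y), 0)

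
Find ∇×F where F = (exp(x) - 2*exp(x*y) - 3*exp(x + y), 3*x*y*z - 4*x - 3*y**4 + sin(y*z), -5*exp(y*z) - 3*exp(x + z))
(-3*x*y - y*cos(y*z) - 5*z*exp(y*z), 3*exp(x + z), 2*x*exp(x*y) + 3*y*z + 3*exp(x + y) - 4)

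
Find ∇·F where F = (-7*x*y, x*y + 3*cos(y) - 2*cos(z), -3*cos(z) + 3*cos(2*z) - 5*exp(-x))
x - 7*y - 3*sin(y) + 3*sin(z) - 6*sin(2*z)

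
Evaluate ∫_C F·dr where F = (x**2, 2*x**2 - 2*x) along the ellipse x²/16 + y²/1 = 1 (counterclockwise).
-8*pi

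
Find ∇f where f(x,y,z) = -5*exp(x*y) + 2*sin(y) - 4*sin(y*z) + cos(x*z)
(-5*y*exp(x*y) - z*sin(x*z), -5*x*exp(x*y) - 4*z*cos(y*z) + 2*cos(y), -x*sin(x*z) - 4*y*cos(y*z))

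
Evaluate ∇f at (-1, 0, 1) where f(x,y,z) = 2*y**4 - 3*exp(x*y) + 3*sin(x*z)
(3*cos(1), 3, -3*cos(1))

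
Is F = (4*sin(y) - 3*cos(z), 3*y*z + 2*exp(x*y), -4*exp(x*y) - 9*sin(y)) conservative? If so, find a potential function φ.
No, ∇×F = (-4*x*exp(x*y) - 3*y - 9*cos(y), 4*y*exp(x*y) + 3*sin(z), 2*y*exp(x*y) - 4*cos(y)) ≠ 0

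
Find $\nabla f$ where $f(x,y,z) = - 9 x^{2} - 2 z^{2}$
(-18*x, 0, -4*z)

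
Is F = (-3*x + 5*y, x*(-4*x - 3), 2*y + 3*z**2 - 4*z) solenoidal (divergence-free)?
No, ∇·F = 6*z - 7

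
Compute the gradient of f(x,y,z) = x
(1, 0, 0)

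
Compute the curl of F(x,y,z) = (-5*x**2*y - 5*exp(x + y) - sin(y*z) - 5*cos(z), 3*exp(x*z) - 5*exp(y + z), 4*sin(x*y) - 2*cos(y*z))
(-3*x*exp(x*z) + 4*x*cos(x*y) + 2*z*sin(y*z) + 5*exp(y + z), -4*y*cos(x*y) - y*cos(y*z) + 5*sin(z), 5*x**2 + 3*z*exp(x*z) + z*cos(y*z) + 5*exp(x + y))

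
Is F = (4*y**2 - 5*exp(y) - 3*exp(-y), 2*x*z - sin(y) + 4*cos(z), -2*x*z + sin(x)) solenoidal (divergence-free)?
No, ∇·F = -2*x - cos(y)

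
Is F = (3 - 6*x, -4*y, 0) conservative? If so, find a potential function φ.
Yes, F is conservative. φ = -3*x**2 + 3*x - 2*y**2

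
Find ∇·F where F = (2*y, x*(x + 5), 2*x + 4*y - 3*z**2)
-6*z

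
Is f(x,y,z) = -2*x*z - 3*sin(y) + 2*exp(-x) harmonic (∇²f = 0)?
No, ∇²f = 3*sin(y) + 2*exp(-x)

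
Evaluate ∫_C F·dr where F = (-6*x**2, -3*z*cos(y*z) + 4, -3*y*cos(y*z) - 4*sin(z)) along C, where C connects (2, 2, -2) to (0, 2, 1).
-3*sin(2) - 4*cos(2) + 4*cos(1) - 3*sin(4) + 16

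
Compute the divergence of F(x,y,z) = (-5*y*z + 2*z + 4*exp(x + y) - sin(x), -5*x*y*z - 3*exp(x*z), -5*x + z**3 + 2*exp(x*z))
-5*x*z + 2*x*exp(x*z) + 3*z**2 + 4*exp(x + y) - cos(x)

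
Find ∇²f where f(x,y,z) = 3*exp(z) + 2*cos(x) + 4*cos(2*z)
3*exp(z) - 2*cos(x) - 16*cos(2*z)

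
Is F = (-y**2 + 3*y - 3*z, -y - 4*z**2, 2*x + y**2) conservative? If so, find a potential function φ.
No, ∇×F = (2*y + 8*z, -5, 2*y - 3) ≠ 0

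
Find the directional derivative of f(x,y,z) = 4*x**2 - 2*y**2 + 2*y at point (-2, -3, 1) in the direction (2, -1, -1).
-23*sqrt(6)/3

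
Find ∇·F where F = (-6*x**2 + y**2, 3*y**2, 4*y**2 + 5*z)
-12*x + 6*y + 5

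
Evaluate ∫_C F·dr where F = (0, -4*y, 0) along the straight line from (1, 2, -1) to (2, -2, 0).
0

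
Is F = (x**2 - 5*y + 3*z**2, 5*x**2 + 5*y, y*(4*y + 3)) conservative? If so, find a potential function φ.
No, ∇×F = (8*y + 3, 6*z, 10*x + 5) ≠ 0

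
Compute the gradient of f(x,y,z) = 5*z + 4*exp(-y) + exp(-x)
(-exp(-x), -4*exp(-y), 5)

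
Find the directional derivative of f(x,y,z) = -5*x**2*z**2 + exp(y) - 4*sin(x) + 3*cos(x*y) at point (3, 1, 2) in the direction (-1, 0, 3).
sqrt(10)*(-420 + 4*cos(3) + 3*sin(3))/10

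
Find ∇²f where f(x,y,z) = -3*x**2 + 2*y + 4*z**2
2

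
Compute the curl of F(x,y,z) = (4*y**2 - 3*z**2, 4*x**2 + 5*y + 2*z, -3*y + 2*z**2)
(-5, -6*z, 8*x - 8*y)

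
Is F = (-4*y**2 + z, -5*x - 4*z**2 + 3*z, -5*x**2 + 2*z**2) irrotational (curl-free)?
No, ∇×F = (8*z - 3, 10*x + 1, 8*y - 5)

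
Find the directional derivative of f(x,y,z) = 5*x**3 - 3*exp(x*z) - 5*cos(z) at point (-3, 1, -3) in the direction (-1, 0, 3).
3*sqrt(10)*(-45 - 5*sin(3) + 6*exp(9))/10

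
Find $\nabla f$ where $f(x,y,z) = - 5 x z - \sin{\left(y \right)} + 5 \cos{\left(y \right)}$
(-5*z, -5*sin(y) - cos(y), -5*x)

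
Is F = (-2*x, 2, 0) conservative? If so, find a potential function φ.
Yes, F is conservative. φ = -x**2 + 2*y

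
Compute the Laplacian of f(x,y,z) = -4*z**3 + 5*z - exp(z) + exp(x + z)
-24*z - exp(z) + 2*exp(x + z)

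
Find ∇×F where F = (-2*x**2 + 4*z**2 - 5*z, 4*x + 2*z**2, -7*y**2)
(-14*y - 4*z, 8*z - 5, 4)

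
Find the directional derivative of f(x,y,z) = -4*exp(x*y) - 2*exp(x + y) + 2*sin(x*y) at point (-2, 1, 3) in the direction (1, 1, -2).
sqrt(6)*(-2*E + 2 - exp(2)*cos(2))*exp(-2)/3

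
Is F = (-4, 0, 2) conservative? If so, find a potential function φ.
Yes, F is conservative. φ = -4*x + 2*z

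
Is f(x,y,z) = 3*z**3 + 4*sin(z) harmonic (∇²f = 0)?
No, ∇²f = 18*z - 4*sin(z)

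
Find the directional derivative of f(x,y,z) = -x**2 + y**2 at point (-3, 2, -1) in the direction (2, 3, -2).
24*sqrt(17)/17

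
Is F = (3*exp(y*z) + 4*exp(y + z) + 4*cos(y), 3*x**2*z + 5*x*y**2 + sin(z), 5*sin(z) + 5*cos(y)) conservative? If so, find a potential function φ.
No, ∇×F = (-3*x**2 - 5*sin(y) - cos(z), 3*y*exp(y*z) + 4*exp(y + z), 6*x*z + 5*y**2 - 3*z*exp(y*z) - 4*exp(y + z) + 4*sin(y)) ≠ 0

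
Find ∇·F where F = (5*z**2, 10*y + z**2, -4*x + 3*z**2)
6*z + 10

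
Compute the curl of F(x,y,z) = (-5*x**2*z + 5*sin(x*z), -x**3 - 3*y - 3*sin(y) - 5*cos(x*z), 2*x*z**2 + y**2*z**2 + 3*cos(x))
(-5*x*sin(x*z) + 2*y*z**2, -5*x**2 + 5*x*cos(x*z) - 2*z**2 + 3*sin(x), -3*x**2 + 5*z*sin(x*z))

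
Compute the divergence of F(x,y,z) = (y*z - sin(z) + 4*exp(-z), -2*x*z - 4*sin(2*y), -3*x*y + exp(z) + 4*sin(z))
exp(z) - 8*cos(2*y) + 4*cos(z)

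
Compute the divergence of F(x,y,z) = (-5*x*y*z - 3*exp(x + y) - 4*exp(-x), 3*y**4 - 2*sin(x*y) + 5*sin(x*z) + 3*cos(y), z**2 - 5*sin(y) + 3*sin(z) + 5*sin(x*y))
-2*x*cos(x*y) + 12*y**3 - 5*y*z + 2*z - 3*exp(x + y) - 3*sin(y) + 3*cos(z) + 4*exp(-x)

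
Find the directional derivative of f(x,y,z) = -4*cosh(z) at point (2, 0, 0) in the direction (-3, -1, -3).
0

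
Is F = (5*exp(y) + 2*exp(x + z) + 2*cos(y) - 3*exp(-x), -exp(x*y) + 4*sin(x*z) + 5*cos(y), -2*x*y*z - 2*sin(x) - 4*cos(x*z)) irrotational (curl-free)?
No, ∇×F = (-2*x*(z + 2*cos(x*z)), 2*y*z - 4*z*sin(x*z) + 2*exp(x + z) + 2*cos(x), -y*exp(x*y) + 4*z*cos(x*z) - 5*exp(y) + 2*sin(y))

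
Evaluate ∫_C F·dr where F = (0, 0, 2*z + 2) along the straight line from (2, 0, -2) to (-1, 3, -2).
0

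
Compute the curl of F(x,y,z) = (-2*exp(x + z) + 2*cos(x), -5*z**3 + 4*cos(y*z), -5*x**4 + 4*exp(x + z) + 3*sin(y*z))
(4*y*sin(y*z) + 15*z**2 + 3*z*cos(y*z), 20*x**3 - 6*exp(x + z), 0)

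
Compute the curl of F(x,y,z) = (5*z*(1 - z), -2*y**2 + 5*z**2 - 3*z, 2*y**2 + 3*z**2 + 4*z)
(4*y - 10*z + 3, 5 - 10*z, 0)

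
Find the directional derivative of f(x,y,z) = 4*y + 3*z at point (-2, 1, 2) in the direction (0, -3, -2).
-18*sqrt(13)/13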